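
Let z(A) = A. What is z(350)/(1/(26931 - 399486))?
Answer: -130394250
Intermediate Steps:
z(350)/(1/(26931 - 399486)) = 350/(1/(26931 - 399486)) = 350/(1/(-372555)) = 350/(-1/372555) = 350*(-372555) = -130394250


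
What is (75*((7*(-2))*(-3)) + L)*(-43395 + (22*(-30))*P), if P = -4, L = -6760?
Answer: 147125550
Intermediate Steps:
(75*((7*(-2))*(-3)) + L)*(-43395 + (22*(-30))*P) = (75*((7*(-2))*(-3)) - 6760)*(-43395 + (22*(-30))*(-4)) = (75*(-14*(-3)) - 6760)*(-43395 - 660*(-4)) = (75*42 - 6760)*(-43395 + 2640) = (3150 - 6760)*(-40755) = -3610*(-40755) = 147125550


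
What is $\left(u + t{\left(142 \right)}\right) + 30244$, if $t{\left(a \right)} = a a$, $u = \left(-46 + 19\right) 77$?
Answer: $48329$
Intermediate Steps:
$u = -2079$ ($u = \left(-27\right) 77 = -2079$)
$t{\left(a \right)} = a^{2}$
$\left(u + t{\left(142 \right)}\right) + 30244 = \left(-2079 + 142^{2}\right) + 30244 = \left(-2079 + 20164\right) + 30244 = 18085 + 30244 = 48329$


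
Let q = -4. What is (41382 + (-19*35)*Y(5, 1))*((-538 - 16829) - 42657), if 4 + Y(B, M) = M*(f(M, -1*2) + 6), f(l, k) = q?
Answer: -2563745088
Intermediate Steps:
f(l, k) = -4
Y(B, M) = -4 + 2*M (Y(B, M) = -4 + M*(-4 + 6) = -4 + M*2 = -4 + 2*M)
(41382 + (-19*35)*Y(5, 1))*((-538 - 16829) - 42657) = (41382 + (-19*35)*(-4 + 2*1))*((-538 - 16829) - 42657) = (41382 - 665*(-4 + 2))*(-17367 - 42657) = (41382 - 665*(-2))*(-60024) = (41382 + 1330)*(-60024) = 42712*(-60024) = -2563745088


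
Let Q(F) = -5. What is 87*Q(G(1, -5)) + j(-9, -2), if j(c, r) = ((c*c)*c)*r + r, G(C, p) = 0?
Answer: 1021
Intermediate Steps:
j(c, r) = r + r*c³ (j(c, r) = (c²*c)*r + r = c³*r + r = r*c³ + r = r + r*c³)
87*Q(G(1, -5)) + j(-9, -2) = 87*(-5) - 2*(1 + (-9)³) = -435 - 2*(1 - 729) = -435 - 2*(-728) = -435 + 1456 = 1021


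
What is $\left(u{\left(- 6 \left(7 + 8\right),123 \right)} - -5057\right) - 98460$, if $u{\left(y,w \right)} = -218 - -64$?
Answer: $-93557$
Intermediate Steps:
$u{\left(y,w \right)} = -154$ ($u{\left(y,w \right)} = -218 + 64 = -154$)
$\left(u{\left(- 6 \left(7 + 8\right),123 \right)} - -5057\right) - 98460 = \left(-154 - -5057\right) - 98460 = \left(-154 + 5057\right) - 98460 = 4903 - 98460 = -93557$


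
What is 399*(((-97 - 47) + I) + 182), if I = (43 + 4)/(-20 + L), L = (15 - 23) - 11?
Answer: 190855/13 ≈ 14681.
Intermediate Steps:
L = -19 (L = -8 - 11 = -19)
I = -47/39 (I = (43 + 4)/(-20 - 19) = 47/(-39) = 47*(-1/39) = -47/39 ≈ -1.2051)
399*(((-97 - 47) + I) + 182) = 399*(((-97 - 47) - 47/39) + 182) = 399*((-144 - 47/39) + 182) = 399*(-5663/39 + 182) = 399*(1435/39) = 190855/13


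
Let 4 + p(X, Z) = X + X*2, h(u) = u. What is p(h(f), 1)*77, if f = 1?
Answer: -77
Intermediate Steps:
p(X, Z) = -4 + 3*X (p(X, Z) = -4 + (X + X*2) = -4 + (X + 2*X) = -4 + 3*X)
p(h(f), 1)*77 = (-4 + 3*1)*77 = (-4 + 3)*77 = -1*77 = -77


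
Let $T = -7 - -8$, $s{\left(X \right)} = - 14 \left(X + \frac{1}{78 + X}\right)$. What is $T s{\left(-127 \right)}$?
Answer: $\frac{12448}{7} \approx 1778.3$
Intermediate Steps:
$s{\left(X \right)} = - 14 X - \frac{14}{78 + X}$
$T = 1$ ($T = -7 + 8 = 1$)
$T s{\left(-127 \right)} = 1 \frac{14 \left(-1 - \left(-127\right)^{2} - -9906\right)}{78 - 127} = 1 \frac{14 \left(-1 - 16129 + 9906\right)}{-49} = 1 \cdot 14 \left(- \frac{1}{49}\right) \left(-1 - 16129 + 9906\right) = 1 \cdot 14 \left(- \frac{1}{49}\right) \left(-6224\right) = 1 \cdot \frac{12448}{7} = \frac{12448}{7}$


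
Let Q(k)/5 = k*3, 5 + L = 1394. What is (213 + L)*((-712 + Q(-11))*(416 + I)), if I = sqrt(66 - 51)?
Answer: -584460864 - 1404954*sqrt(15) ≈ -5.8990e+8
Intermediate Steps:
L = 1389 (L = -5 + 1394 = 1389)
Q(k) = 15*k (Q(k) = 5*(k*3) = 5*(3*k) = 15*k)
I = sqrt(15) ≈ 3.8730
(213 + L)*((-712 + Q(-11))*(416 + I)) = (213 + 1389)*((-712 + 15*(-11))*(416 + sqrt(15))) = 1602*((-712 - 165)*(416 + sqrt(15))) = 1602*(-877*(416 + sqrt(15))) = 1602*(-364832 - 877*sqrt(15)) = -584460864 - 1404954*sqrt(15)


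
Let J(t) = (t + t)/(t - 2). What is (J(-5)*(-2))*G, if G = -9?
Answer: 180/7 ≈ 25.714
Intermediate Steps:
J(t) = 2*t/(-2 + t) (J(t) = (2*t)/(-2 + t) = 2*t/(-2 + t))
(J(-5)*(-2))*G = ((2*(-5)/(-2 - 5))*(-2))*(-9) = ((2*(-5)/(-7))*(-2))*(-9) = ((2*(-5)*(-⅐))*(-2))*(-9) = ((10/7)*(-2))*(-9) = -20/7*(-9) = 180/7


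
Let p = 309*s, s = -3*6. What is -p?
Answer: 5562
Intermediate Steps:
s = -18
p = -5562 (p = 309*(-18) = -5562)
-p = -1*(-5562) = 5562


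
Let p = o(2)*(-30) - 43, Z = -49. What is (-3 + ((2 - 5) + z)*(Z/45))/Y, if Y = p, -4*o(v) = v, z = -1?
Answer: -61/1260 ≈ -0.048413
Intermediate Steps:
o(v) = -v/4
p = -28 (p = -1/4*2*(-30) - 43 = -1/2*(-30) - 43 = 15 - 43 = -28)
Y = -28
(-3 + ((2 - 5) + z)*(Z/45))/Y = (-3 + ((2 - 5) - 1)*(-49/45))/(-28) = (-3 + (-3 - 1)*(-49*1/45))*(-1/28) = (-3 - 4*(-49/45))*(-1/28) = (-3 + 196/45)*(-1/28) = (61/45)*(-1/28) = -61/1260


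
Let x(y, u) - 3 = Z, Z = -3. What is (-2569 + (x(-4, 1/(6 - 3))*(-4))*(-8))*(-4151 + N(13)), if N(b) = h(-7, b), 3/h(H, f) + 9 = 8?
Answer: 10671626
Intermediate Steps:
h(H, f) = -3 (h(H, f) = 3/(-9 + 8) = 3/(-1) = 3*(-1) = -3)
N(b) = -3
x(y, u) = 0 (x(y, u) = 3 - 3 = 0)
(-2569 + (x(-4, 1/(6 - 3))*(-4))*(-8))*(-4151 + N(13)) = (-2569 + (0*(-4))*(-8))*(-4151 - 3) = (-2569 + 0*(-8))*(-4154) = (-2569 + 0)*(-4154) = -2569*(-4154) = 10671626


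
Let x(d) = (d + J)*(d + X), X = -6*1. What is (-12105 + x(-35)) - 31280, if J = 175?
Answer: -49125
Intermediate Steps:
X = -6
x(d) = (-6 + d)*(175 + d) (x(d) = (d + 175)*(d - 6) = (175 + d)*(-6 + d) = (-6 + d)*(175 + d))
(-12105 + x(-35)) - 31280 = (-12105 + (-1050 + (-35)**2 + 169*(-35))) - 31280 = (-12105 + (-1050 + 1225 - 5915)) - 31280 = (-12105 - 5740) - 31280 = -17845 - 31280 = -49125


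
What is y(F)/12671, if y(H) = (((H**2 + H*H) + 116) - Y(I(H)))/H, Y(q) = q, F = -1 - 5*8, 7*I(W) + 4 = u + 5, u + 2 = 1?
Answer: -3478/519511 ≈ -0.0066948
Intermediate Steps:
u = -1 (u = -2 + 1 = -1)
I(W) = 0 (I(W) = -4/7 + (-1 + 5)/7 = -4/7 + (1/7)*4 = -4/7 + 4/7 = 0)
F = -41 (F = -1 - 40 = -41)
y(H) = (116 + 2*H**2)/H (y(H) = (((H**2 + H*H) + 116) - 1*0)/H = (((H**2 + H**2) + 116) + 0)/H = ((2*H**2 + 116) + 0)/H = ((116 + 2*H**2) + 0)/H = (116 + 2*H**2)/H)
y(F)/12671 = (2*(-41) + 116/(-41))/12671 = (-82 + 116*(-1/41))*(1/12671) = (-82 - 116/41)*(1/12671) = -3478/41*1/12671 = -3478/519511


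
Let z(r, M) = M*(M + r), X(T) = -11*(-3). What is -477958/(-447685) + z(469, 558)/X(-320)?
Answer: 85522941608/4924535 ≈ 17367.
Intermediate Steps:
X(T) = 33
-477958/(-447685) + z(469, 558)/X(-320) = -477958/(-447685) + (558*(558 + 469))/33 = -477958*(-1/447685) + (558*1027)*(1/33) = 477958/447685 + 573066*(1/33) = 477958/447685 + 191022/11 = 85522941608/4924535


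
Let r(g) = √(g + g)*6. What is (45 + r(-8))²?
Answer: 1449 + 2160*I ≈ 1449.0 + 2160.0*I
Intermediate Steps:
r(g) = 6*√2*√g (r(g) = √(2*g)*6 = (√2*√g)*6 = 6*√2*√g)
(45 + r(-8))² = (45 + 6*√2*√(-8))² = (45 + 6*√2*(2*I*√2))² = (45 + 24*I)²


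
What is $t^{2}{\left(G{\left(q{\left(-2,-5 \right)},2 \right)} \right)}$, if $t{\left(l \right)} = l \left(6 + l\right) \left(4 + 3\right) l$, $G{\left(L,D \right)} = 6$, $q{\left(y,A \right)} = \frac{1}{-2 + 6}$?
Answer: $9144576$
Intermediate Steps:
$q{\left(y,A \right)} = \frac{1}{4}$
$t{\left(l \right)} = l^{2} \left(42 + 7 l\right)$ ($t{\left(l \right)} = l \left(6 + l\right) 7 l = l \left(42 + 7 l\right) l = l^{2} \left(42 + 7 l\right)$)
$t^{2}{\left(G{\left(q{\left(-2,-5 \right)},2 \right)} \right)} = \left(7 \cdot 6^{2} \left(6 + 6\right)\right)^{2} = \left(7 \cdot 36 \cdot 12\right)^{2} = 3024^{2} = 9144576$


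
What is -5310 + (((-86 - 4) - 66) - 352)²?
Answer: 252754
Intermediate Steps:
-5310 + (((-86 - 4) - 66) - 352)² = -5310 + ((-90 - 66) - 352)² = -5310 + (-156 - 352)² = -5310 + (-508)² = -5310 + 258064 = 252754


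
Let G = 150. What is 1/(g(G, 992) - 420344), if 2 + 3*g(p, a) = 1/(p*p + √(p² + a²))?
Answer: -637129151050324/267813840612407003339 + 26*√1489/267813840612407003339 ≈ -2.3790e-6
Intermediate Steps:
g(p, a) = -⅔ + 1/(3*(p² + √(a² + p²))) (g(p, a) = -⅔ + 1/(3*(p*p + √(p² + a²))) = -⅔ + 1/(3*(p² + √(a² + p²))))
1/(g(G, 992) - 420344) = 1/((1 - 2*150² - 2*√(992² + 150²))/(3*(150² + √(992² + 150²))) - 420344) = 1/((1 - 2*22500 - 2*√(984064 + 22500))/(3*(22500 + √(984064 + 22500))) - 420344) = 1/((1 - 45000 - 52*√1489)/(3*(22500 + √1006564)) - 420344) = 1/((1 - 45000 - 52*√1489)/(3*(22500 + 26*√1489)) - 420344) = 1/((-44999 - 52*√1489)/(3*(22500 + 26*√1489)) - 420344) = 1/(-420344 + (-44999 - 52*√1489)/(3*(22500 + 26*√1489)))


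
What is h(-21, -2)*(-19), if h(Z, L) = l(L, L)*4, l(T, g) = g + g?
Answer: 304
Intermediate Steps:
l(T, g) = 2*g
h(Z, L) = 8*L (h(Z, L) = (2*L)*4 = 8*L)
h(-21, -2)*(-19) = (8*(-2))*(-19) = -16*(-19) = 304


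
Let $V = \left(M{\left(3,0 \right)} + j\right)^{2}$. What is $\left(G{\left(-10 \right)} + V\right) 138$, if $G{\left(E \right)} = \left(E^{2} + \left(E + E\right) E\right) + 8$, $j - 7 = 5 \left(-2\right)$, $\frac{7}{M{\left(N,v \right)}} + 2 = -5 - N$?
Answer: $\frac{2219661}{50} \approx 44393.0$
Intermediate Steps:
$M{\left(N,v \right)} = \frac{7}{-7 - N}$ ($M{\left(N,v \right)} = \frac{7}{-2 - \left(5 + N\right)} = \frac{7}{-7 - N}$)
$j = -3$ ($j = 7 + 5 \left(-2\right) = 7 - 10 = -3$)
$V = \frac{1369}{100}$ ($V = \left(- \frac{7}{7 + 3} - 3\right)^{2} = \left(- \frac{7}{10} - 3\right)^{2} = \left(- \frac{37}{10}\right)^{2} = \frac{1369}{100} \approx 13.69$)
$G{\left(E \right)} = 8 + 3 E^{2}$ ($G{\left(E \right)} = \left(E^{2} + 2 E E\right) + 8 = \left(E^{2} + 2 E^{2}\right) + 8 = 3 E^{2} + 8 = 8 + 3 E^{2}$)
$\left(G{\left(-10 \right)} + V\right) 138 = \left(\left(8 + 3 \left(-10\right)^{2}\right) + \frac{1369}{100}\right) 138 = \left(\left(8 + 3 \cdot 100\right) + \frac{1369}{100}\right) 138 = \left(\left(8 + 300\right) + \frac{1369}{100}\right) 138 = \left(308 + \frac{1369}{100}\right) 138 = \frac{32169}{100} \cdot 138 = \frac{2219661}{50}$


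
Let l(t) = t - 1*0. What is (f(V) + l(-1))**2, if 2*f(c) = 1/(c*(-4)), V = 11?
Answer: 7921/7744 ≈ 1.0229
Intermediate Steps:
l(t) = t (l(t) = t + 0 = t)
f(c) = -1/(8*c) (f(c) = 1/(2*((c*(-4)))) = 1/(2*((-4*c))) = (-1/(4*c))/2 = -1/(8*c))
(f(V) + l(-1))**2 = (-1/8/11 - 1)**2 = (-1/8*1/11 - 1)**2 = (-1/88 - 1)**2 = (-89/88)**2 = 7921/7744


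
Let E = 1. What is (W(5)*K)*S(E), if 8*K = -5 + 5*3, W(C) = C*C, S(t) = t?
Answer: 125/4 ≈ 31.250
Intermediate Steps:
W(C) = C²
K = 5/4 (K = (-5 + 5*3)/8 = (-5 + 15)/8 = (⅛)*10 = 5/4 ≈ 1.2500)
(W(5)*K)*S(E) = (5²*(5/4))*1 = (25*(5/4))*1 = (125/4)*1 = 125/4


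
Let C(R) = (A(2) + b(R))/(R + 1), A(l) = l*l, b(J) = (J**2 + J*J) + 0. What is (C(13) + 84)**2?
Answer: 576081/49 ≈ 11757.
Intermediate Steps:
b(J) = 2*J**2 (b(J) = (J**2 + J**2) + 0 = 2*J**2 + 0 = 2*J**2)
A(l) = l**2
C(R) = (4 + 2*R**2)/(1 + R) (C(R) = (2**2 + 2*R**2)/(R + 1) = (4 + 2*R**2)/(1 + R))
(C(13) + 84)**2 = (2*(2 + 13**2)/(1 + 13) + 84)**2 = (2*(2 + 169)/14 + 84)**2 = (2*(1/14)*171 + 84)**2 = (171/7 + 84)**2 = (759/7)**2 = 576081/49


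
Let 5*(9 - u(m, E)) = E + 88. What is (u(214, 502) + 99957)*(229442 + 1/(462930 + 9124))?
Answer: 5407219208395956/236027 ≈ 2.2909e+10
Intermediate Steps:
u(m, E) = -43/5 - E/5 (u(m, E) = 9 - (E + 88)/5 = 9 - (88 + E)/5 = 9 + (-88/5 - E/5) = -43/5 - E/5)
(u(214, 502) + 99957)*(229442 + 1/(462930 + 9124)) = ((-43/5 - ⅕*502) + 99957)*(229442 + 1/(462930 + 9124)) = ((-43/5 - 502/5) + 99957)*(229442 + 1/472054) = (-109 + 99957)*(229442 + 1/472054) = 99848*(108309013869/472054) = 5407219208395956/236027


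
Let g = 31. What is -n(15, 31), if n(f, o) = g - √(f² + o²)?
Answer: -31 + √1186 ≈ 3.4384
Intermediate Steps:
n(f, o) = 31 - √(f² + o²)
-n(15, 31) = -(31 - √(15² + 31²)) = -(31 - √(225 + 961)) = -(31 - √1186) = -31 + √1186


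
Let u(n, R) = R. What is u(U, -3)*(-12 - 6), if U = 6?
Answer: 54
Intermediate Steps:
u(U, -3)*(-12 - 6) = -3*(-12 - 6) = -3*(-18) = 54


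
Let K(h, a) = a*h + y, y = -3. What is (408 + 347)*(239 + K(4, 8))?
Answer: 202340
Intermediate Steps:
K(h, a) = -3 + a*h (K(h, a) = a*h - 3 = -3 + a*h)
(408 + 347)*(239 + K(4, 8)) = (408 + 347)*(239 + (-3 + 8*4)) = 755*(239 + (-3 + 32)) = 755*(239 + 29) = 755*268 = 202340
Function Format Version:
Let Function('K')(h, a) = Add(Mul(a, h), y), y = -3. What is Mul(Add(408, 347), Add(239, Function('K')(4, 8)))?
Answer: 202340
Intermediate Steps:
Function('K')(h, a) = Add(-3, Mul(a, h)) (Function('K')(h, a) = Add(Mul(a, h), -3) = Add(-3, Mul(a, h)))
Mul(Add(408, 347), Add(239, Function('K')(4, 8))) = Mul(Add(408, 347), Add(239, Add(-3, Mul(8, 4)))) = Mul(755, Add(239, Add(-3, 32))) = Mul(755, Add(239, 29)) = Mul(755, 268) = 202340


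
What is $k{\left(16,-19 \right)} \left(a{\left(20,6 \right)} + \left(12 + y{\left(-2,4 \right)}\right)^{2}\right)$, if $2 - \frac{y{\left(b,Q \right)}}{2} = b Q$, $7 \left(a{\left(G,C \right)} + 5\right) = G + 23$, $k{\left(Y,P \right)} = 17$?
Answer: $\frac{121992}{7} \approx 17427.0$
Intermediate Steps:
$a{\left(G,C \right)} = - \frac{12}{7} + \frac{G}{7}$ ($a{\left(G,C \right)} = -5 + \frac{G + 23}{7} = -5 + \frac{23 + G}{7} = -5 + \left(\frac{23}{7} + \frac{G}{7}\right) = - \frac{12}{7} + \frac{G}{7}$)
$y{\left(b,Q \right)} = 4 - 2 Q b$ ($y{\left(b,Q \right)} = 4 - 2 b Q = 4 - 2 Q b$)
$k{\left(16,-19 \right)} \left(a{\left(20,6 \right)} + \left(12 + y{\left(-2,4 \right)}\right)^{2}\right) = 17 \left(\left(- \frac{12}{7} + \frac{1}{7} \cdot 20\right) + \left(12 - \left(-4 + 8 \left(-2\right)\right)\right)^{2}\right) = 17 \left(\left(- \frac{12}{7} + \frac{20}{7}\right) + \left(12 + \left(4 + 16\right)\right)^{2}\right) = 17 \left(\frac{8}{7} + \left(12 + 20\right)^{2}\right) = 17 \left(\frac{8}{7} + 32^{2}\right) = 17 \left(\frac{8}{7} + 1024\right) = 17 \cdot \frac{7176}{7} = \frac{121992}{7}$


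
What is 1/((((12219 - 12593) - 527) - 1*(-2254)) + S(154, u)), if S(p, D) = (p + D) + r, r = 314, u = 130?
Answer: 1/1951 ≈ 0.00051256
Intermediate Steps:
S(p, D) = 314 + D + p (S(p, D) = (p + D) + 314 = (D + p) + 314 = 314 + D + p)
1/((((12219 - 12593) - 527) - 1*(-2254)) + S(154, u)) = 1/((((12219 - 12593) - 527) - 1*(-2254)) + (314 + 130 + 154)) = 1/(((-374 - 527) + 2254) + 598) = 1/((-901 + 2254) + 598) = 1/(1353 + 598) = 1/1951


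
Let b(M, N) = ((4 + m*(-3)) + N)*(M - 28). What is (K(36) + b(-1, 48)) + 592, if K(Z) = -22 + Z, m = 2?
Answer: -728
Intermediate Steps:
b(M, N) = (-28 + M)*(-2 + N) (b(M, N) = ((4 + 2*(-3)) + N)*(M - 28) = ((4 - 6) + N)*(-28 + M) = (-2 + N)*(-28 + M) = (-28 + M)*(-2 + N))
(K(36) + b(-1, 48)) + 592 = ((-22 + 36) + (56 - 28*48 - 2*(-1) - 1*48)) + 592 = (14 + (56 - 1344 + 2 - 48)) + 592 = (14 - 1334) + 592 = -1320 + 592 = -728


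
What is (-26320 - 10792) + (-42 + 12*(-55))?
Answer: -37814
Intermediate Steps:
(-26320 - 10792) + (-42 + 12*(-55)) = -37112 + (-42 - 660) = -37112 - 702 = -37814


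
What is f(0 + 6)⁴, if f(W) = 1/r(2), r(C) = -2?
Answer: 1/16 ≈ 0.062500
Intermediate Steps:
f(W) = -½ (f(W) = 1/(-2) = -½)
f(0 + 6)⁴ = (-½)⁴ = 1/16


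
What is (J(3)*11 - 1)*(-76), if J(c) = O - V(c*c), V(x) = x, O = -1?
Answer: 8436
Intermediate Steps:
J(c) = -1 - c**2 (J(c) = -1 - c*c = -1 - c**2)
(J(3)*11 - 1)*(-76) = ((-1 - 1*3**2)*11 - 1)*(-76) = ((-1 - 1*9)*11 - 1)*(-76) = ((-1 - 9)*11 - 1)*(-76) = (-10*11 - 1)*(-76) = (-110 - 1)*(-76) = -111*(-76) = 8436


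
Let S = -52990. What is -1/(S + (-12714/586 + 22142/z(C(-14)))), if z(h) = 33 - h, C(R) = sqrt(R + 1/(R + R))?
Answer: 138801266765643/7266159206850265597 + 3801737116*I*sqrt(2751)/7266159206850265597 ≈ 1.9102e-5 + 2.7442e-8*I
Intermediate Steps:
C(R) = sqrt(R + 1/(2*R))
-1/(S + (-12714/586 + 22142/z(C(-14)))) = -1/(-52990 + (-12714/586 + 22142/(33 - sqrt(2/(-14) + 4*(-14))/2))) = -1/(-52990 + (-12714*1/586 + 22142/(33 - sqrt(2*(-1/14) - 56)/2))) = -1/(-52990 + (-6357/293 + 22142/(33 - sqrt(-1/7 - 56)/2))) = -1/(-52990 + (-6357/293 + 22142/(33 - sqrt(-393/7)/2))) = -1/(-52990 + (-6357/293 + 22142/(33 - I*sqrt(2751)/7/2))) = -1/(-52990 + (-6357/293 + 22142/(33 - I*sqrt(2751)/14))) = -1/(-15532427/293 + 22142/(33 - I*sqrt(2751)/14))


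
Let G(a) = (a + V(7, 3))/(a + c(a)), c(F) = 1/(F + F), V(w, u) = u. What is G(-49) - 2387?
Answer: -11460253/4803 ≈ -2386.1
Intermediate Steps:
c(F) = 1/(2*F)
G(a) = (3 + a)/(a + 1/(2*a)) (G(a) = (a + 3)/(a + 1/(2*a)) = (3 + a)/(a + 1/(2*a)))
G(-49) - 2387 = 2*(-49)*(3 - 49)/(1 + 2*(-49)**2) - 2387 = 2*(-49)*(-46)/(1 + 2*2401) - 2387 = 2*(-49)*(-46)/(1 + 4802) - 2387 = 2*(-49)*(-46)/4803 - 2387 = 2*(-49)*(1/4803)*(-46) - 2387 = 4508/4803 - 2387 = -11460253/4803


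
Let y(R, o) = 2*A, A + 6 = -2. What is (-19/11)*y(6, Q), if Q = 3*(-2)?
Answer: 304/11 ≈ 27.636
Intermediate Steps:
Q = -6
A = -8 (A = -6 - 2 = -8)
y(R, o) = -16 (y(R, o) = 2*(-8) = -16)
(-19/11)*y(6, Q) = -19/11*(-16) = 304/11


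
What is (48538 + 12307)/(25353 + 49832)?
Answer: 12169/15037 ≈ 0.80927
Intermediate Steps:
(48538 + 12307)/(25353 + 49832) = 60845/75185 = 60845*(1/75185) = 12169/15037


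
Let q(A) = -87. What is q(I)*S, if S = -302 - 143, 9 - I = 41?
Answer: 38715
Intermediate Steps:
I = -32 (I = 9 - 1*41 = 9 - 41 = -32)
S = -445
q(I)*S = -87*(-445) = 38715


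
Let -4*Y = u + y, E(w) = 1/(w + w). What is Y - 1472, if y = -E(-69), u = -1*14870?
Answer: 1239515/552 ≈ 2245.5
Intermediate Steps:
E(w) = 1/(2*w)
u = -14870
y = 1/138 (y = -1/(2*(-69)) = -(-1)/(2*69) = -1*(-1/138) = 1/138 ≈ 0.0072464)
Y = 2052059/552 (Y = -(-14870 + 1/138)/4 = -¼*(-2052059/138) = 2052059/552 ≈ 3717.5)
Y - 1472 = 2052059/552 - 1472 = 1239515/552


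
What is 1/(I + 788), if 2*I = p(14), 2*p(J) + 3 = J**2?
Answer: 4/3345 ≈ 0.0011958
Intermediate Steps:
p(J) = -3/2 + J**2/2
I = 193/4 (I = (-3/2 + (1/2)*14**2)/2 = (-3/2 + (1/2)*196)/2 = (-3/2 + 98)/2 = (1/2)*(193/2) = 193/4 ≈ 48.250)
1/(I + 788) = 1/(193/4 + 788) = 1/(3345/4) = 4/3345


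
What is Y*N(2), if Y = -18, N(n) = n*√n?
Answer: -36*√2 ≈ -50.912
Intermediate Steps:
N(n) = n^(3/2)
Y*N(2) = -36*√2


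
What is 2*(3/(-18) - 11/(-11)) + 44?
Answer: 137/3 ≈ 45.667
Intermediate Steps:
2*(3/(-18) - 11/(-11)) + 44 = 2*(3*(-1/18) - 11*(-1/11)) + 44 = 2*(-⅙ + 1) + 44 = 2*(⅚) + 44 = 5/3 + 44 = 137/3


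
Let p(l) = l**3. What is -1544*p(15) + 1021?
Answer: -5209979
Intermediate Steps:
-1544*p(15) + 1021 = -1544*15**3 + 1021 = -1544*3375 + 1021 = -5211000 + 1021 = -5209979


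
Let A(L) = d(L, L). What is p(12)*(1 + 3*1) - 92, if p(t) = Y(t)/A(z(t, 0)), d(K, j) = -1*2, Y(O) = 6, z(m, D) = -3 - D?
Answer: -104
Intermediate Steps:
d(K, j) = -2
A(L) = -2
p(t) = -3 (p(t) = 6/(-2) = 6*(-1/2) = -3)
p(12)*(1 + 3*1) - 92 = -3*(1 + 3*1) - 92 = -3*(1 + 3) - 92 = -3*4 - 92 = -12 - 92 = -104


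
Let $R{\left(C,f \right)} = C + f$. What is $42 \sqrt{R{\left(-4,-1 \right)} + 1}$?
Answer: $84 i \approx 84.0 i$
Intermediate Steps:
$42 \sqrt{R{\left(-4,-1 \right)} + 1} = 42 \sqrt{\left(-4 - 1\right) + 1} = 42 \sqrt{-5 + 1} = 42 \sqrt{-4} = 42 \cdot 2 i = 84 i$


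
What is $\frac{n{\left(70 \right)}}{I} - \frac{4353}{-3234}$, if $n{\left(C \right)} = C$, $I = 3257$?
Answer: $\frac{4801367}{3511046} \approx 1.3675$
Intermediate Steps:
$\frac{n{\left(70 \right)}}{I} - \frac{4353}{-3234} = \frac{70}{3257} - \frac{4353}{-3234} = 70 \cdot \frac{1}{3257} - - \frac{1451}{1078} = \frac{70}{3257} + \frac{1451}{1078} = \frac{4801367}{3511046}$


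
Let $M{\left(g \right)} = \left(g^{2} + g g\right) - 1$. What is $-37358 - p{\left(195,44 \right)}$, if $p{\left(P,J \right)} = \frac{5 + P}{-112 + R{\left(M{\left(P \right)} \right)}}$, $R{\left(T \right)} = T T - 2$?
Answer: $- \frac{216058135821946}{5783450287} \approx -37358.0$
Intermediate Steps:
$M{\left(g \right)} = -1 + 2 g^{2}$ ($M{\left(g \right)} = \left(g^{2} + g^{2}\right) - 1 = 2 g^{2} - 1 = -1 + 2 g^{2}$)
$R{\left(T \right)} = -2 + T^{2}$ ($R{\left(T \right)} = T^{2} - 2 = -2 + T^{2}$)
$p{\left(P,J \right)} = \frac{5 + P}{-114 + \left(-1 + 2 P^{2}\right)^{2}}$ ($p{\left(P,J \right)} = \frac{5 + P}{-112 + \left(-2 + \left(-1 + 2 P^{2}\right)^{2}\right)} = \frac{5 + P}{-114 + \left(-1 + 2 P^{2}\right)^{2}}$)
$-37358 - p{\left(195,44 \right)} = -37358 - \frac{5 + 195}{-114 + \left(-1 + 2 \cdot 195^{2}\right)^{2}} = -37358 - \frac{1}{-114 + \left(-1 + 2 \cdot 38025\right)^{2}} \cdot 200 = -37358 - \frac{1}{-114 + \left(-1 + 76050\right)^{2}} \cdot 200 = -37358 - \frac{1}{-114 + 76049^{2}} \cdot 200 = -37358 - \frac{1}{-114 + 5783450401} \cdot 200 = -37358 - \frac{1}{5783450287} \cdot 200 = -37358 - \frac{200}{5783450287} = - \frac{216058135821946}{5783450287}$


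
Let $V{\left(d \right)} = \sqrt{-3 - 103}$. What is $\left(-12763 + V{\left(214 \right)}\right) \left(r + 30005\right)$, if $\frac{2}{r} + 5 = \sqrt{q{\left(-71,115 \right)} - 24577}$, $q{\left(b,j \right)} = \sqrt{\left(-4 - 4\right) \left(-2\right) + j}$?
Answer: $- \left(12763 - i \sqrt{106}\right) \left(30005 - \frac{10 + 2 i \sqrt{24577 - \sqrt{131}}}{24602 - \sqrt{131}}\right) \approx -3.8295 \cdot 10^{8} + 3.0908 \cdot 10^{5} i$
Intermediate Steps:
$V{\left(d \right)} = i \sqrt{106}$ ($V{\left(d \right)} = \sqrt{-106} = i \sqrt{106}$)
$q{\left(b,j \right)} = \sqrt{16 + j}$ ($q{\left(b,j \right)} = \sqrt{\left(-8\right) \left(-2\right) + j} = \sqrt{16 + j}$)
$r = \frac{2}{-5 + \sqrt{-24577 + \sqrt{131}}}$ ($r = \frac{2}{-5 + \sqrt{\sqrt{16 + 115} - 24577}} = \frac{2}{-5 + \sqrt{\sqrt{131} - 24577}} = \frac{2}{-5 + \sqrt{-24577 + \sqrt{131}}} \approx -0.00040666 - 0.012747 i$)
$\left(-12763 + V{\left(214 \right)}\right) \left(r + 30005\right) = \left(-12763 + i \sqrt{106}\right) \left(- \frac{10 + 2 i \sqrt{24577 - \sqrt{131}}}{24602 - \sqrt{131}} + 30005\right) = \left(-12763 + i \sqrt{106}\right) \left(30005 - \frac{10 + 2 i \sqrt{24577 - \sqrt{131}}}{24602 - \sqrt{131}}\right)$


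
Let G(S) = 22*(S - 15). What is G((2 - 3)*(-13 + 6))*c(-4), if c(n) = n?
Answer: 704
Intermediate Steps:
G(S) = -330 + 22*S (G(S) = 22*(-15 + S) = -330 + 22*S)
G((2 - 3)*(-13 + 6))*c(-4) = (-330 + 22*((2 - 3)*(-13 + 6)))*(-4) = (-330 + 22*(-1*(-7)))*(-4) = (-330 + 22*7)*(-4) = (-330 + 154)*(-4) = -176*(-4) = 704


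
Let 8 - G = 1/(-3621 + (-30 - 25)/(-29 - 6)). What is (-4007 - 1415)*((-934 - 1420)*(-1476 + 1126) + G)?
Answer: -56590859220545/12668 ≈ -4.4672e+9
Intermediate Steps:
G = 202695/25336 (G = 8 - 1/(-3621 + (-30 - 25)/(-29 - 6)) = 8 - 1/(-3621 - 55/(-35)) = 8 - 1/(-3621 - 55*(-1/35)) = 8 - 1/(-3621 + 11/7) = 8 - 1/(-25336/7) = 8 - 1*(-7/25336) = 8 + 7/25336 = 202695/25336 ≈ 8.0003)
(-4007 - 1415)*((-934 - 1420)*(-1476 + 1126) + G) = (-4007 - 1415)*((-934 - 1420)*(-1476 + 1126) + 202695/25336) = -5422*(-2354*(-350) + 202695/25336) = -5422*(823900 + 202695/25336) = -5422*20874533095/25336 = -56590859220545/12668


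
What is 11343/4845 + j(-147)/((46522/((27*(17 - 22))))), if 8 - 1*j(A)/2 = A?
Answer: 2850314/1977185 ≈ 1.4416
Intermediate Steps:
j(A) = 16 - 2*A
11343/4845 + j(-147)/((46522/((27*(17 - 22))))) = 11343/4845 + (16 - 2*(-147))/((46522/((27*(17 - 22))))) = 11343*(1/4845) + (16 + 294)/((46522/((27*(-5))))) = 199/85 + 310/((46522/(-135))) = 199/85 + 310/((46522*(-1/135))) = 199/85 + 310/(-46522/135) = 199/85 + 310*(-135/46522) = 199/85 - 20925/23261 = 2850314/1977185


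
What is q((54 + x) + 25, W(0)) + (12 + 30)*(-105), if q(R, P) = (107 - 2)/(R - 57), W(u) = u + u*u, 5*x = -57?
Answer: -233205/53 ≈ -4400.1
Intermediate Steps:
x = -57/5 (x = (1/5)*(-57) = -57/5 ≈ -11.400)
W(u) = u + u**2
q(R, P) = 105/(-57 + R)
q((54 + x) + 25, W(0)) + (12 + 30)*(-105) = 105/(-57 + ((54 - 57/5) + 25)) + (12 + 30)*(-105) = 105/(-57 + (213/5 + 25)) + 42*(-105) = 105/(-57 + 338/5) - 4410 = 105/(53/5) - 4410 = 105*(5/53) - 4410 = 525/53 - 4410 = -233205/53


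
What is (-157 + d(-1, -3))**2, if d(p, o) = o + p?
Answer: 25921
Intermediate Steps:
(-157 + d(-1, -3))**2 = (-157 + (-3 - 1))**2 = (-157 - 4)**2 = (-161)**2 = 25921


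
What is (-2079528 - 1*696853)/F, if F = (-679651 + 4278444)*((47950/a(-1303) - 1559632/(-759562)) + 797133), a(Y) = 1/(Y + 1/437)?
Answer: 460780120869157/36840643302458071255751 ≈ 1.2507e-8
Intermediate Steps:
a(Y) = 1/(1/437 + Y) (a(Y) = 1/(Y + 1/437) = 1/(1/437 + Y))
F = -36840643302458071255751/165964297 (F = (-679651 + 4278444)*((47950/((437/(1 + 437*(-1303)))) - 1559632/(-759562)) + 797133) = 3598793*((47950/((437/(1 - 569411))) - 1559632*(-1/759562)) + 797133) = 3598793*((47950/((437/(-569410))) + 779816/379781) + 797133) = 3598793*((47950/((437*(-1/569410))) + 779816/379781) + 797133) = 3598793*((47950/(-437/569410) + 779816/379781) + 797133) = 3598793*((47950*(-569410/437) + 779816/379781) + 797133) = 3598793*((-27303209500/437 + 779816/379781) + 797133) = 3598793*(-10369239866339908/165964297 + 797133) = 3598793*(-10236944248379407/165964297) = -36840643302458071255751/165964297 ≈ -2.2198e+14)
(-2079528 - 1*696853)/F = (-2079528 - 1*696853)/(-36840643302458071255751/165964297) = (-2079528 - 696853)*(-165964297/36840643302458071255751) = -2776381*(-165964297/36840643302458071255751) = 460780120869157/36840643302458071255751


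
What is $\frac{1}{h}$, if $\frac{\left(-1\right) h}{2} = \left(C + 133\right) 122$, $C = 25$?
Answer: $- \frac{1}{38552} \approx -2.5939 \cdot 10^{-5}$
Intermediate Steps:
$h = -38552$ ($h = - 2 \left(25 + 133\right) 122 = - 2 \cdot 158 \cdot 122 = \left(-2\right) 19276 = -38552$)
$\frac{1}{h} = \frac{1}{-38552} = - \frac{1}{38552}$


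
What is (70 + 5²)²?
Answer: 9025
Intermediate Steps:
(70 + 5²)² = (70 + 25)² = 95² = 9025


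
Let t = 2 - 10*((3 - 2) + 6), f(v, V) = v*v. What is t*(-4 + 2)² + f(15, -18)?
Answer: -47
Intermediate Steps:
f(v, V) = v²
t = -68 (t = 2 - 10*(1 + 6) = 2 - 10*7 = 2 - 70 = -68)
t*(-4 + 2)² + f(15, -18) = -68*(-4 + 2)² + 15² = -68*(-2)² + 225 = -68*4 + 225 = -272 + 225 = -47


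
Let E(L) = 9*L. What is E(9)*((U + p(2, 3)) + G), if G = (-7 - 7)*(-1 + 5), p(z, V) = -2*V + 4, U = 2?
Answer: -4536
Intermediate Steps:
p(z, V) = 4 - 2*V
G = -56 (G = -14*4 = -56)
E(9)*((U + p(2, 3)) + G) = (9*9)*((2 + (4 - 2*3)) - 56) = 81*((2 + (4 - 6)) - 56) = 81*((2 - 2) - 56) = 81*(0 - 56) = 81*(-56) = -4536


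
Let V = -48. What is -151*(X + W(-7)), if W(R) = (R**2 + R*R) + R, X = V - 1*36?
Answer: -1057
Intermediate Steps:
X = -84 (X = -48 - 1*36 = -48 - 36 = -84)
W(R) = R + 2*R**2 (W(R) = (R**2 + R**2) + R = 2*R**2 + R = R + 2*R**2)
-151*(X + W(-7)) = -151*(-84 - 7*(1 + 2*(-7))) = -151*(-84 - 7*(1 - 14)) = -151*(-84 - 7*(-13)) = -151*(-84 + 91) = -151*7 = -1057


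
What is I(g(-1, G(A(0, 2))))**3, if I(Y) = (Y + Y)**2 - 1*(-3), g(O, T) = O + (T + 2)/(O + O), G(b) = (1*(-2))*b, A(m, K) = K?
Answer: 27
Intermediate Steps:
G(b) = -2*b
g(O, T) = O + (2 + T)/(2*O) (g(O, T) = O + (2 + T)/((2*O)) = O + (2 + T)*(1/(2*O)) = O + (2 + T)/(2*O))
I(Y) = 3 + 4*Y**2 (I(Y) = (2*Y)**2 + 3 = 4*Y**2 + 3 = 3 + 4*Y**2)
I(g(-1, G(A(0, 2))))**3 = (3 + 4*((1 + (-1)**2 + (-2*2)/2)/(-1))**2)**3 = (3 + 4*(-(1 + 1 + (1/2)*(-4)))**2)**3 = (3 + 4*(-(1 + 1 - 2))**2)**3 = (3 + 4*(-1*0)**2)**3 = (3 + 4*0**2)**3 = (3 + 4*0)**3 = (3 + 0)**3 = 3**3 = 27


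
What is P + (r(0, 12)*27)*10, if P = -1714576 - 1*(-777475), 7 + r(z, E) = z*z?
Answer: -938991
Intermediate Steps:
r(z, E) = -7 + z² (r(z, E) = -7 + z*z = -7 + z²)
P = -937101 (P = -1714576 + 777475 = -937101)
P + (r(0, 12)*27)*10 = -937101 + ((-7 + 0²)*27)*10 = -937101 + ((-7 + 0)*27)*10 = -937101 - 7*27*10 = -937101 - 189*10 = -937101 - 1890 = -938991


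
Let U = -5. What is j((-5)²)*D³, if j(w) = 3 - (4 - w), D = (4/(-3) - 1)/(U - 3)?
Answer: 343/576 ≈ 0.59549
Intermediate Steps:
D = 7/24 (D = (4/(-3) - 1)/(-5 - 3) = (4*(-⅓) - 1)/(-8) = (-4/3 - 1)*(-⅛) = -7/3*(-⅛) = 7/24 ≈ 0.29167)
j(w) = -1 + w (j(w) = 3 + (-4 + w) = -1 + w)
j((-5)²)*D³ = (-1 + (-5)²)*(7/24)³ = (-1 + 25)*(343/13824) = 24*(343/13824) = 343/576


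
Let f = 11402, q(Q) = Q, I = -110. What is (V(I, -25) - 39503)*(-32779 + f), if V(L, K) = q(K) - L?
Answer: 842638586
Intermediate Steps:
V(L, K) = K - L
(V(I, -25) - 39503)*(-32779 + f) = ((-25 - 1*(-110)) - 39503)*(-32779 + 11402) = ((-25 + 110) - 39503)*(-21377) = (85 - 39503)*(-21377) = -39418*(-21377) = 842638586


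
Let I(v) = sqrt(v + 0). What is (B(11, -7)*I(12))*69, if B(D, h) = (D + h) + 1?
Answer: 690*sqrt(3) ≈ 1195.1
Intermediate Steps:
I(v) = sqrt(v)
B(D, h) = 1 + D + h
(B(11, -7)*I(12))*69 = ((1 + 11 - 7)*sqrt(12))*69 = (5*(2*sqrt(3)))*69 = (10*sqrt(3))*69 = 690*sqrt(3)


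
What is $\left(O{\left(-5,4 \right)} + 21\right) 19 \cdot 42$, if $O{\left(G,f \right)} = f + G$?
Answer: $15960$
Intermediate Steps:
$O{\left(G,f \right)} = G + f$
$\left(O{\left(-5,4 \right)} + 21\right) 19 \cdot 42 = \left(\left(-5 + 4\right) + 21\right) 19 \cdot 42 = \left(-1 + 21\right) 19 \cdot 42 = 20 \cdot 19 \cdot 42 = 380 \cdot 42 = 15960$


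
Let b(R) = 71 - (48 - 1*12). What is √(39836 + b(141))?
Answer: √39871 ≈ 199.68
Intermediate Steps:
b(R) = 35 (b(R) = 71 - (48 - 12) = 71 - 1*36 = 71 - 36 = 35)
√(39836 + b(141)) = √(39836 + 35) = √39871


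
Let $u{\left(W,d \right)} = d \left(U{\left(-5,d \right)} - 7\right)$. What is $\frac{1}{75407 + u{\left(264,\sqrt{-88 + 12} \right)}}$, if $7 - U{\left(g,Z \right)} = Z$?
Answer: $\frac{1}{75483} \approx 1.3248 \cdot 10^{-5}$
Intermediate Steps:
$U{\left(g,Z \right)} = 7 - Z$
$u{\left(W,d \right)} = - d^{2}$ ($u{\left(W,d \right)} = d \left(\left(7 - d\right) - 7\right) = d \left(- d\right) = - d^{2}$)
$\frac{1}{75407 + u{\left(264,\sqrt{-88 + 12} \right)}} = \frac{1}{75407 - \left(\sqrt{-88 + 12}\right)^{2}} = \frac{1}{75407 - \left(\sqrt{-76}\right)^{2}} = \frac{1}{75407 - \left(2 i \sqrt{19}\right)^{2}} = \frac{1}{75407 - -76} = \frac{1}{75407 + 76} = \frac{1}{75483}$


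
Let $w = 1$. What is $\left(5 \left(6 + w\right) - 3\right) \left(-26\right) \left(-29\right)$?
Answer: $24128$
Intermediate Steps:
$\left(5 \left(6 + w\right) - 3\right) \left(-26\right) \left(-29\right) = \left(5 \left(6 + 1\right) - 3\right) \left(-26\right) \left(-29\right) = \left(5 \cdot 7 - 3\right) \left(-26\right) \left(-29\right) = \left(35 - 3\right) \left(-26\right) \left(-29\right) = 32 \left(-26\right) \left(-29\right) = \left(-832\right) \left(-29\right) = 24128$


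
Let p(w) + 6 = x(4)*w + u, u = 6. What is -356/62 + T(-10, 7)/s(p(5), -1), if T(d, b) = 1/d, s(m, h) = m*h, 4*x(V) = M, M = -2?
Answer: -4481/775 ≈ -5.7819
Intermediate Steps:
x(V) = -½ (x(V) = (¼)*(-2) = -½)
p(w) = -w/2 (p(w) = -6 + (-w/2 + 6) = -6 + (6 - w/2) = -w/2)
s(m, h) = h*m
-356/62 + T(-10, 7)/s(p(5), -1) = -356/62 + 1/((-10)*((-(-1)*5/2))) = -356*1/62 - 1/(10*((-1*(-5/2)))) = -178/31 - 1/(10*5/2) = -178/31 - ⅒*⅖ = -178/31 - 1/25 = -4481/775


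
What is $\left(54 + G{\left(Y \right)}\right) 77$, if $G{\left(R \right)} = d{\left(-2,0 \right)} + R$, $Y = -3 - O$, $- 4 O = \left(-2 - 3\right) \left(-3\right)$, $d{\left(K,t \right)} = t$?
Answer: $\frac{16863}{4} \approx 4215.8$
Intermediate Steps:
$O = - \frac{15}{4}$ ($O = - \frac{\left(-2 - 3\right) \left(-3\right)}{4} = - \frac{\left(-5\right) \left(-3\right)}{4} = \left(- \frac{1}{4}\right) 15 = - \frac{15}{4} \approx -3.75$)
$Y = \frac{3}{4}$ ($Y = -3 - - \frac{15}{4} = -3 + \frac{15}{4} = \frac{3}{4} \approx 0.75$)
$G{\left(R \right)} = R$ ($G{\left(R \right)} = 0 + R = R$)
$\left(54 + G{\left(Y \right)}\right) 77 = \left(54 + \frac{3}{4}\right) 77 = \frac{219}{4} \cdot 77 = \frac{16863}{4}$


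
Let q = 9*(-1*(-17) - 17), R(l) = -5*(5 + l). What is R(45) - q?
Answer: -250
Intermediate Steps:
R(l) = -25 - 5*l
q = 0 (q = 9*(17 - 17) = 9*0 = 0)
R(45) - q = (-25 - 5*45) - 1*0 = (-25 - 225) + 0 = -250 + 0 = -250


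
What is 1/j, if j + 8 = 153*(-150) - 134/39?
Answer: -39/895496 ≈ -4.3551e-5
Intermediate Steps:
j = -895496/39 (j = -8 + (153*(-150) - 134/39) = -8 + (-22950 - 134*1/39) = -8 + (-22950 - 134/39) = -8 - 895184/39 = -895496/39 ≈ -22961.)
1/j = 1/(-895496/39) = -39/895496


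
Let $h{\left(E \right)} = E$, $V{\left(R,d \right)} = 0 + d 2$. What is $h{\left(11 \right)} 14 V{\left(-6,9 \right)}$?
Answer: $2772$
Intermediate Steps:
$V{\left(R,d \right)} = 2 d$ ($V{\left(R,d \right)} = 0 + 2 d = 2 d$)
$h{\left(11 \right)} 14 V{\left(-6,9 \right)} = 11 \cdot 14 \cdot 2 \cdot 9 = 154 \cdot 18 = 2772$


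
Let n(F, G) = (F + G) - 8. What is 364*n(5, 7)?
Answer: 1456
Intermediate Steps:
n(F, G) = -8 + F + G
364*n(5, 7) = 364*(-8 + 5 + 7) = 364*4 = 1456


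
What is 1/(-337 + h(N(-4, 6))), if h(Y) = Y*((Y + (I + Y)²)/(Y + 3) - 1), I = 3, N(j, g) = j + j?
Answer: -5/1509 ≈ -0.0033135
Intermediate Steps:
N(j, g) = 2*j
h(Y) = Y*(-1 + (Y + (3 + Y)²)/(3 + Y)) (h(Y) = Y*((Y + (3 + Y)²)/(Y + 3) - 1) = Y*((Y + (3 + Y)²)/(3 + Y) - 1) = Y*(-1 + (Y + (3 + Y)²)/(3 + Y)))
1/(-337 + h(N(-4, 6))) = 1/(-337 + (2*(-4))*(-3 + (3 + 2*(-4))²)/(3 + 2*(-4))) = 1/(-337 - 8*(-3 + (3 - 8)²)/(3 - 8)) = 1/(-337 - 8*(-3 + (-5)²)/(-5)) = 1/(-337 - 8*(-⅕)*(-3 + 25)) = 1/(-337 - 8*(-⅕)*22) = 1/(-337 + 176/5) = 1/(-1509/5) = -5/1509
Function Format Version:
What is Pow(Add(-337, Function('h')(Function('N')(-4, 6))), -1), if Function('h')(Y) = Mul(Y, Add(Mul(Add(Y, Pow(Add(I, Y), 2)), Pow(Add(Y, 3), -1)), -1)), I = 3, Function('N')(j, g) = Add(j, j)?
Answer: Rational(-5, 1509) ≈ -0.0033135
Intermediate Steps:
Function('N')(j, g) = Mul(2, j)
Function('h')(Y) = Mul(Y, Add(-1, Mul(Pow(Add(3, Y), -1), Add(Y, Pow(Add(3, Y), 2))))) (Function('h')(Y) = Mul(Y, Add(Mul(Add(Y, Pow(Add(3, Y), 2)), Pow(Add(Y, 3), -1)), -1)) = Mul(Y, Add(Mul(Add(Y, Pow(Add(3, Y), 2)), Pow(Add(3, Y), -1)), -1)) = Mul(Y, Add(Mul(Pow(Add(3, Y), -1), Add(Y, Pow(Add(3, Y), 2))), -1)) = Mul(Y, Add(-1, Mul(Pow(Add(3, Y), -1), Add(Y, Pow(Add(3, Y), 2))))))
Pow(Add(-337, Function('h')(Function('N')(-4, 6))), -1) = Pow(Add(-337, Mul(Mul(2, -4), Pow(Add(3, Mul(2, -4)), -1), Add(-3, Pow(Add(3, Mul(2, -4)), 2)))), -1) = Pow(Add(-337, Mul(-8, Pow(Add(3, -8), -1), Add(-3, Pow(Add(3, -8), 2)))), -1) = Pow(Add(-337, Mul(-8, Pow(-5, -1), Add(-3, Pow(-5, 2)))), -1) = Pow(Add(-337, Mul(-8, Rational(-1, 5), Add(-3, 25))), -1) = Pow(Add(-337, Mul(-8, Rational(-1, 5), 22)), -1) = Pow(Add(-337, Rational(176, 5)), -1) = Pow(Rational(-1509, 5), -1) = Rational(-5, 1509)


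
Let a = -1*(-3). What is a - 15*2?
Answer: -27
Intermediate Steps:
a = 3
a - 15*2 = 3 - 15*2 = 3 - 30 = -27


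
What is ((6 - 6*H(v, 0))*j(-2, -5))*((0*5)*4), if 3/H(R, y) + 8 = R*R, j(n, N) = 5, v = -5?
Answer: 0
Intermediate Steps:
H(R, y) = 3/(-8 + R²) (H(R, y) = 3/(-8 + R*R) = 3/(-8 + R²))
((6 - 6*H(v, 0))*j(-2, -5))*((0*5)*4) = ((6 - 18/(-8 + (-5)²))*5)*((0*5)*4) = ((6 - 18/(-8 + 25))*5)*(0*4) = ((6 - 18/17)*5)*0 = ((84/17)*5)*0 = (420/17)*0 = 0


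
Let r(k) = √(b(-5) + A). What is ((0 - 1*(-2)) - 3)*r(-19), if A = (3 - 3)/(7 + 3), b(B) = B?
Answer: -I*√5 ≈ -2.2361*I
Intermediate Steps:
A = 0 (A = 0/10 = 0*(⅒) = 0)
r(k) = I*√5 (r(k) = √(-5 + 0) = √(-5) = I*√5)
((0 - 1*(-2)) - 3)*r(-19) = ((0 - 1*(-2)) - 3)*(I*√5) = ((0 + 2) - 3)*(I*√5) = (2 - 3)*(I*√5) = -I*√5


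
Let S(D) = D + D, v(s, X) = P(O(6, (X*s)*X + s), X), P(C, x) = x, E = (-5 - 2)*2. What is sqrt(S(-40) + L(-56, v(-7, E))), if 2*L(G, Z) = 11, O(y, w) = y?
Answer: I*sqrt(298)/2 ≈ 8.6313*I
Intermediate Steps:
E = -14 (E = -7*2 = -14)
v(s, X) = X
L(G, Z) = 11/2 (L(G, Z) = (1/2)*11 = 11/2)
S(D) = 2*D
sqrt(S(-40) + L(-56, v(-7, E))) = sqrt(2*(-40) + 11/2) = sqrt(-80 + 11/2) = sqrt(-149/2) = I*sqrt(298)/2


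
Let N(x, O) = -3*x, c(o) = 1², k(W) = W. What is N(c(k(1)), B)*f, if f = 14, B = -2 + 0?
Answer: -42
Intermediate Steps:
c(o) = 1
B = -2
N(c(k(1)), B)*f = -3*1*14 = -3*14 = -42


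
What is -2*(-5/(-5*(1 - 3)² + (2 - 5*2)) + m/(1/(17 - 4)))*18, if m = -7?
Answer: 22887/7 ≈ 3269.6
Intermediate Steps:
-2*(-5/(-5*(1 - 3)² + (2 - 5*2)) + m/(1/(17 - 4)))*18 = -2*(-5/(-5*(1 - 3)² + (2 - 5*2)) - 7/(1/(17 - 4)))*18 = -2*(-5/(-5*(-2)² + (2 - 10)) - 7/(1/13))*18 = -2*(-5/(-5*4 - 8) - 7/1/13)*18 = -2*(-5/(-20 - 8) - 7*13)*18 = -2*(-5/(-28) - 91)*18 = -2*(-5*(-1/28) - 91)*18 = -2*(5/28 - 91)*18 = -2*(-2543/28)*18 = (2543/14)*18 = 22887/7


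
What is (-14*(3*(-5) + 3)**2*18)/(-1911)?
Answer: 1728/91 ≈ 18.989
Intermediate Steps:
(-14*(3*(-5) + 3)**2*18)/(-1911) = (-14*(-15 + 3)**2*18)*(-1/1911) = (-14*(-12)**2*18)*(-1/1911) = (-14*144*18)*(-1/1911) = -2016*18*(-1/1911) = -36288*(-1/1911) = 1728/91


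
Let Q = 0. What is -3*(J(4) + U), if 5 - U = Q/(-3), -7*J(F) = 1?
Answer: -102/7 ≈ -14.571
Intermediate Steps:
J(F) = -⅐ (J(F) = -⅐*1 = -⅐)
U = 5 (U = 5 - 0/(-3) = 5 - 0*(-1)/3 = 5 - 1*0 = 5 + 0 = 5)
-3*(J(4) + U) = -3*(-⅐ + 5) = -3*34/7 = -102/7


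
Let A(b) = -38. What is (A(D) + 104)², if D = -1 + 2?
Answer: 4356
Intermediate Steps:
D = 1
(A(D) + 104)² = (-38 + 104)² = 66² = 4356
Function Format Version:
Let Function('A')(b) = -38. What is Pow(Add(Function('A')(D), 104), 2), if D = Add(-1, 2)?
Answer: 4356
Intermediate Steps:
D = 1
Pow(Add(Function('A')(D), 104), 2) = Pow(Add(-38, 104), 2) = Pow(66, 2) = 4356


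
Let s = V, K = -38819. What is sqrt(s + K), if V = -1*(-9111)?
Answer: 2*I*sqrt(7427) ≈ 172.36*I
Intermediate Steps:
V = 9111
s = 9111
sqrt(s + K) = sqrt(9111 - 38819) = sqrt(-29708) = 2*I*sqrt(7427)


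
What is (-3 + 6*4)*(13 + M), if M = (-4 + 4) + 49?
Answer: 1302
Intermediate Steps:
M = 49 (M = 0 + 49 = 49)
(-3 + 6*4)*(13 + M) = (-3 + 6*4)*(13 + 49) = (-3 + 24)*62 = 21*62 = 1302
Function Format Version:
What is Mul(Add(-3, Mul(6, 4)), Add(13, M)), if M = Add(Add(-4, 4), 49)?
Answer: 1302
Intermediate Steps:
M = 49 (M = Add(0, 49) = 49)
Mul(Add(-3, Mul(6, 4)), Add(13, M)) = Mul(Add(-3, Mul(6, 4)), Add(13, 49)) = Mul(Add(-3, 24), 62) = Mul(21, 62) = 1302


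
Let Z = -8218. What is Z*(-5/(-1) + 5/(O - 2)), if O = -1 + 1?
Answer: -20545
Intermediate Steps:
O = 0
Z*(-5/(-1) + 5/(O - 2)) = -8218*(-5/(-1) + 5/(0 - 2)) = -8218*(-5*(-1) + 5/(-2)) = -8218*(5 + 5*(-½)) = -8218*(5 - 5/2) = -8218*5/2 = -20545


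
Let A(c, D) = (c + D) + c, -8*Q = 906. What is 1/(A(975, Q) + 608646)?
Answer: 4/2441931 ≈ 1.6380e-6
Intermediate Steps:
Q = -453/4 (Q = -⅛*906 = -453/4 ≈ -113.25)
A(c, D) = D + 2*c (A(c, D) = (D + c) + c = D + 2*c)
1/(A(975, Q) + 608646) = 1/((-453/4 + 2*975) + 608646) = 1/((-453/4 + 1950) + 608646) = 1/(7347/4 + 608646) = 1/(2441931/4) = 4/2441931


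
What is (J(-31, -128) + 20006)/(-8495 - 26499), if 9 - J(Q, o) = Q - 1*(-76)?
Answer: -9985/17497 ≈ -0.57067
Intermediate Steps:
J(Q, o) = -67 - Q (J(Q, o) = 9 - (Q - 1*(-76)) = 9 - (Q + 76) = 9 - (76 + Q) = 9 + (-76 - Q) = -67 - Q)
(J(-31, -128) + 20006)/(-8495 - 26499) = ((-67 - 1*(-31)) + 20006)/(-8495 - 26499) = ((-67 + 31) + 20006)/(-34994) = (-36 + 20006)*(-1/34994) = 19970*(-1/34994) = -9985/17497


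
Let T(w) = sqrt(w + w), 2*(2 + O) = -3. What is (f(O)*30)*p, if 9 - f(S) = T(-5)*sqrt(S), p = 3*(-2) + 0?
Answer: -1620 - 180*sqrt(35) ≈ -2684.9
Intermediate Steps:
O = -7/2 (O = -2 + (1/2)*(-3) = -2 - 3/2 = -7/2 ≈ -3.5000)
p = -6 (p = -6 + 0 = -6)
T(w) = sqrt(2)*sqrt(w) (T(w) = sqrt(2*w) = sqrt(2)*sqrt(w))
f(S) = 9 - I*sqrt(10)*sqrt(S) (f(S) = 9 - sqrt(2)*sqrt(-5)*sqrt(S) = 9 - sqrt(2)*(I*sqrt(5))*sqrt(S) = 9 - I*sqrt(10)*sqrt(S))
(f(O)*30)*p = ((9 - I*sqrt(10)*sqrt(-7/2))*30)*(-6) = ((9 - I*sqrt(10)*I*sqrt(14)/2)*30)*(-6) = ((9 + sqrt(35))*30)*(-6) = (270 + 30*sqrt(35))*(-6) = -1620 - 180*sqrt(35)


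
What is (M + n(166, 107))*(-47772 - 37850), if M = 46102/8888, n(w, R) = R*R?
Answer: -2179182946077/2222 ≈ -9.8073e+8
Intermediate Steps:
n(w, R) = R**2
M = 23051/4444 (M = 46102*(1/8888) = 23051/4444 ≈ 5.1870)
(M + n(166, 107))*(-47772 - 37850) = (23051/4444 + 107**2)*(-47772 - 37850) = (23051/4444 + 11449)*(-85622) = (50902407/4444)*(-85622) = -2179182946077/2222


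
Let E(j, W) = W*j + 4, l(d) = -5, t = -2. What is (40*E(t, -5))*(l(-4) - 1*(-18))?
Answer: 7280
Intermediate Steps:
E(j, W) = 4 + W*j
(40*E(t, -5))*(l(-4) - 1*(-18)) = (40*(4 - 5*(-2)))*(-5 - 1*(-18)) = (40*(4 + 10))*(-5 + 18) = (40*14)*13 = 560*13 = 7280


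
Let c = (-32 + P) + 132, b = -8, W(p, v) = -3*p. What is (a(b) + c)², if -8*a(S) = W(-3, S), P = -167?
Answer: 297025/64 ≈ 4641.0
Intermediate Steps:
a(S) = -9/8 (a(S) = -(-3)*(-3)/8 = -⅛*9 = -9/8)
c = -67 (c = (-32 - 167) + 132 = -199 + 132 = -67)
(a(b) + c)² = (-9/8 - 67)² = (-545/8)² = 297025/64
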